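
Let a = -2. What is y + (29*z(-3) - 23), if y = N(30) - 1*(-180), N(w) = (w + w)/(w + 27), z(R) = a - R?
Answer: 3554/19 ≈ 187.05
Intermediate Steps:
z(R) = -2 - R
N(w) = 2*w/(27 + w) (N(w) = (2*w)/(27 + w) = 2*w/(27 + w))
y = 3440/19 (y = 2*30/(27 + 30) - 1*(-180) = 2*30/57 + 180 = 2*30*(1/57) + 180 = 20/19 + 180 = 3440/19 ≈ 181.05)
y + (29*z(-3) - 23) = 3440/19 + (29*(-2 - 1*(-3)) - 23) = 3440/19 + (29*(-2 + 3) - 23) = 3440/19 + (29*1 - 23) = 3440/19 + (29 - 23) = 3440/19 + 6 = 3554/19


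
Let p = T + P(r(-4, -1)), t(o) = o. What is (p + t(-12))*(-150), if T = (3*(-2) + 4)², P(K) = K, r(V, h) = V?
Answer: 1800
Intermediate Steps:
T = 4 (T = (-6 + 4)² = (-2)² = 4)
p = 0 (p = 4 - 4 = 0)
(p + t(-12))*(-150) = (0 - 12)*(-150) = -12*(-150) = 1800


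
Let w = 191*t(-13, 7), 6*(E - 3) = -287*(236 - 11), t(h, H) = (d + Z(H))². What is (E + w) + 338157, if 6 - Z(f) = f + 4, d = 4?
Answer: 655177/2 ≈ 3.2759e+5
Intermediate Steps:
Z(f) = 2 - f (Z(f) = 6 - (f + 4) = 6 - (4 + f) = 6 + (-4 - f) = 2 - f)
t(h, H) = (6 - H)² (t(h, H) = (4 + (2 - H))² = (6 - H)²)
E = -21519/2 (E = 3 + (-287*(236 - 11))/6 = 3 + (-287*225)/6 = 3 + (⅙)*(-64575) = 3 - 21525/2 = -21519/2 ≈ -10760.)
w = 191 (w = 191*(-6 + 7)² = 191*1² = 191*1 = 191)
(E + w) + 338157 = (-21519/2 + 191) + 338157 = -21137/2 + 338157 = 655177/2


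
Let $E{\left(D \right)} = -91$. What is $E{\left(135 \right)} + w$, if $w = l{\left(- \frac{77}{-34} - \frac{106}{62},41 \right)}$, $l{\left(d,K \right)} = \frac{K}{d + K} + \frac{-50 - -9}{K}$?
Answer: $- \frac{3986294}{43799} \approx -91.013$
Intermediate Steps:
$l{\left(d,K \right)} = - \frac{41}{K} + \frac{K}{K + d}$ ($l{\left(d,K \right)} = \frac{K}{K + d} + \frac{-50 + 9}{K} = \frac{K}{K + d} - \frac{41}{K} = - \frac{41}{K} + \frac{K}{K + d}$)
$w = - \frac{585}{43799}$ ($w = \frac{41^{2} - 1681 - 41 \left(- \frac{77}{-34} - \frac{106}{62}\right)}{41 \left(41 - \left(- \frac{77}{34} + \frac{53}{31}\right)\right)} = \frac{1681 - 1681 - 41 \left(\left(-77\right) \left(- \frac{1}{34}\right) - \frac{53}{31}\right)}{41 \left(41 - - \frac{585}{1054}\right)} = \frac{1681 - 1681 - 41 \left(\frac{77}{34} - \frac{53}{31}\right)}{41 \left(41 + \left(\frac{77}{34} - \frac{53}{31}\right)\right)} = \frac{1681 - 1681 - \frac{23985}{1054}}{41 \left(41 + \frac{585}{1054}\right)} = \frac{1681 - 1681 - \frac{23985}{1054}}{41 \cdot \frac{43799}{1054}} = \frac{1}{41} \cdot \frac{1054}{43799} \left(- \frac{23985}{1054}\right) = - \frac{585}{43799} \approx -0.013356$)
$E{\left(135 \right)} + w = -91 - \frac{585}{43799} = - \frac{3986294}{43799}$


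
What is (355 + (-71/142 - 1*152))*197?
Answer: 79785/2 ≈ 39893.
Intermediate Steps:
(355 + (-71/142 - 1*152))*197 = (355 + (-71*1/142 - 152))*197 = (355 + (-1/2 - 152))*197 = (355 - 305/2)*197 = (405/2)*197 = 79785/2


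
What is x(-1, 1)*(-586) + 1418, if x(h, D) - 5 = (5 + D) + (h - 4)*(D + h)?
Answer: -5028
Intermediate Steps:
x(h, D) = 10 + D + (-4 + h)*(D + h) (x(h, D) = 5 + ((5 + D) + (h - 4)*(D + h)) = 5 + ((5 + D) + (-4 + h)*(D + h)) = 5 + (5 + D + (-4 + h)*(D + h)) = 10 + D + (-4 + h)*(D + h))
x(-1, 1)*(-586) + 1418 = (10 + (-1)² - 4*(-1) - 3*1 + 1*(-1))*(-586) + 1418 = (10 + 1 + 4 - 3 - 1)*(-586) + 1418 = 11*(-586) + 1418 = -6446 + 1418 = -5028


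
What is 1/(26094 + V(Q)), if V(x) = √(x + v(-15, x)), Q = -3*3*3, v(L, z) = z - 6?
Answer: 4349/113482816 - I*√15/340448448 ≈ 3.8323e-5 - 1.1376e-8*I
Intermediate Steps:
v(L, z) = -6 + z
Q = -27 (Q = -9*3 = -27)
V(x) = √(-6 + 2*x) (V(x) = √(x + (-6 + x)) = √(-6 + 2*x))
1/(26094 + V(Q)) = 1/(26094 + √(-6 + 2*(-27))) = 1/(26094 + √(-6 - 54)) = 1/(26094 + √(-60)) = 1/(26094 + 2*I*√15)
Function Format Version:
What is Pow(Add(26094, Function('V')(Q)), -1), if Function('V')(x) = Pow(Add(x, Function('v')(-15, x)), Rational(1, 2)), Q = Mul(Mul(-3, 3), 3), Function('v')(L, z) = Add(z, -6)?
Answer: Add(Rational(4349, 113482816), Mul(Rational(-1, 340448448), I, Pow(15, Rational(1, 2)))) ≈ Add(3.8323e-5, Mul(-1.1376e-8, I))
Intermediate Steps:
Function('v')(L, z) = Add(-6, z)
Q = -27 (Q = Mul(-9, 3) = -27)
Function('V')(x) = Pow(Add(-6, Mul(2, x)), Rational(1, 2)) (Function('V')(x) = Pow(Add(x, Add(-6, x)), Rational(1, 2)) = Pow(Add(-6, Mul(2, x)), Rational(1, 2)))
Pow(Add(26094, Function('V')(Q)), -1) = Pow(Add(26094, Pow(Add(-6, Mul(2, -27)), Rational(1, 2))), -1) = Pow(Add(26094, Pow(Add(-6, -54), Rational(1, 2))), -1) = Pow(Add(26094, Pow(-60, Rational(1, 2))), -1) = Pow(Add(26094, Mul(2, I, Pow(15, Rational(1, 2)))), -1)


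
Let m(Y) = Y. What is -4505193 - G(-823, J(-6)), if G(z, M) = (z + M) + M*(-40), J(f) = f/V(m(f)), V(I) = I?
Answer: -4504331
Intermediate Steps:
J(f) = 1 (J(f) = f/f = 1)
G(z, M) = z - 39*M (G(z, M) = (M + z) - 40*M = z - 39*M)
-4505193 - G(-823, J(-6)) = -4505193 - (-823 - 39*1) = -4505193 - (-823 - 39) = -4505193 - 1*(-862) = -4505193 + 862 = -4504331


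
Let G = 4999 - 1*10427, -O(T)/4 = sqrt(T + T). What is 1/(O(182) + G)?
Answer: -1357/7364340 + sqrt(91)/3682170 ≈ -0.00018168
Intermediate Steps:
O(T) = -4*sqrt(2)*sqrt(T) (O(T) = -4*sqrt(T + T) = -4*sqrt(2)*sqrt(T))
G = -5428 (G = 4999 - 10427 = -5428)
1/(O(182) + G) = 1/(-4*sqrt(2)*sqrt(182) - 5428) = 1/(-8*sqrt(91) - 5428) = 1/(-5428 - 8*sqrt(91))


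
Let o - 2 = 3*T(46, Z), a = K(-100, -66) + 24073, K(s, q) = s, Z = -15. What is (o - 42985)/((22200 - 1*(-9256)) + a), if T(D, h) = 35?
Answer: -3898/5039 ≈ -0.77357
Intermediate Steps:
a = 23973 (a = -100 + 24073 = 23973)
o = 107 (o = 2 + 3*35 = 2 + 105 = 107)
(o - 42985)/((22200 - 1*(-9256)) + a) = (107 - 42985)/((22200 - 1*(-9256)) + 23973) = -42878/((22200 + 9256) + 23973) = -42878/(31456 + 23973) = -42878/55429 = -42878*1/55429 = -3898/5039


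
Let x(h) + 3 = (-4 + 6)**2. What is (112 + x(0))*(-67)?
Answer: -7571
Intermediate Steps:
x(h) = 1 (x(h) = -3 + (-4 + 6)**2 = -3 + 2**2 = -3 + 4 = 1)
(112 + x(0))*(-67) = (112 + 1)*(-67) = 113*(-67) = -7571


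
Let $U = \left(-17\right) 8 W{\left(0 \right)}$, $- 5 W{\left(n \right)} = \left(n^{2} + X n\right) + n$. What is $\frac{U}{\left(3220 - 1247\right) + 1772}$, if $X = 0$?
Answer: $0$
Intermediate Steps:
$W{\left(n \right)} = - \frac{n}{5} - \frac{n^{2}}{5}$ ($W{\left(n \right)} = - \frac{\left(n^{2} + 0 n\right) + n}{5} = - \frac{\left(n^{2} + 0\right) + n}{5} = - \frac{n^{2} + n}{5} = - \frac{n + n^{2}}{5} = - \frac{n}{5} - \frac{n^{2}}{5}$)
$U = 0$ ($U = \left(-17\right) 8 \left(\left(- \frac{1}{5}\right) 0 \left(1 + 0\right)\right) = - 136 \left(\left(- \frac{1}{5}\right) 0 \cdot 1\right) = \left(-136\right) 0 = 0$)
$\frac{U}{\left(3220 - 1247\right) + 1772} = \frac{0}{\left(3220 - 1247\right) + 1772} = \frac{0}{1973 + 1772} = \frac{0}{3745} = 0 \cdot \frac{1}{3745} = 0$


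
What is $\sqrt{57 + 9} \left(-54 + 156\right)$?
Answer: $102 \sqrt{66} \approx 828.65$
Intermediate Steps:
$\sqrt{57 + 9} \left(-54 + 156\right) = \sqrt{66} \cdot 102 = 102 \sqrt{66}$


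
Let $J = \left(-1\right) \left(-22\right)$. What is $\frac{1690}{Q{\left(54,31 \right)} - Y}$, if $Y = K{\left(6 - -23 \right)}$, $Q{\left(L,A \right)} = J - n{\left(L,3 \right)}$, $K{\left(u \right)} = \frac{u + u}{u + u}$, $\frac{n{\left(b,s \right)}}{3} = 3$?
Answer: $\frac{845}{6} \approx 140.83$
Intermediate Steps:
$n{\left(b,s \right)} = 9$ ($n{\left(b,s \right)} = 3 \cdot 3 = 9$)
$K{\left(u \right)} = 1$ ($K{\left(u \right)} = \frac{2 u}{2 u} = 2 u \frac{1}{2 u} = 1$)
$J = 22$
$Q{\left(L,A \right)} = 13$ ($Q{\left(L,A \right)} = 22 - 9 = 13$)
$Y = 1$
$\frac{1690}{Q{\left(54,31 \right)} - Y} = \frac{1690}{13 - 1} = \frac{1690}{12} = 1690 \cdot \frac{1}{12} = \frac{845}{6}$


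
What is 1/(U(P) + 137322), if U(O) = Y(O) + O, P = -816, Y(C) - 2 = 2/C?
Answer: 408/55695263 ≈ 7.3256e-6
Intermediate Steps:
Y(C) = 2 + 2/C
U(O) = 2 + O + 2/O (U(O) = (2 + 2/O) + O = 2 + O + 2/O)
1/(U(P) + 137322) = 1/((2 - 816 + 2/(-816)) + 137322) = 1/((2 - 816 + 2*(-1/816)) + 137322) = 1/((2 - 816 - 1/408) + 137322) = 1/(-332113/408 + 137322) = 1/(55695263/408) = 408/55695263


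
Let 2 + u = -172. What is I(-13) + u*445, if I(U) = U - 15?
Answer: -77458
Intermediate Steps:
u = -174 (u = -2 - 172 = -174)
I(U) = -15 + U
I(-13) + u*445 = (-15 - 13) - 174*445 = -28 - 77430 = -77458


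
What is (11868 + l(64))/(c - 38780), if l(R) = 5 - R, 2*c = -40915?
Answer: -3374/16925 ≈ -0.19935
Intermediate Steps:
c = -40915/2 (c = (½)*(-40915) = -40915/2 ≈ -20458.)
(11868 + l(64))/(c - 38780) = (11868 + (5 - 1*64))/(-40915/2 - 38780) = (11868 + (5 - 64))/(-118475/2) = (11868 - 59)*(-2/118475) = 11809*(-2/118475) = -3374/16925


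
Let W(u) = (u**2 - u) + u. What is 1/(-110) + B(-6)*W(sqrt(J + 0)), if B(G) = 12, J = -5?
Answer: -6601/110 ≈ -60.009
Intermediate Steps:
W(u) = u**2
1/(-110) + B(-6)*W(sqrt(J + 0)) = 1/(-110) + 12*(sqrt(-5 + 0))**2 = -1/110 + 12*(sqrt(-5))**2 = -1/110 + 12*(I*sqrt(5))**2 = -1/110 + 12*(-5) = -1/110 - 60 = -6601/110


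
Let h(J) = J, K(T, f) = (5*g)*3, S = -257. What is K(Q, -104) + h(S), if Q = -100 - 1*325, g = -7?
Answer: -362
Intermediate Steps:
Q = -425 (Q = -100 - 325 = -425)
K(T, f) = -105 (K(T, f) = (5*(-7))*3 = -35*3 = -105)
K(Q, -104) + h(S) = -105 - 257 = -362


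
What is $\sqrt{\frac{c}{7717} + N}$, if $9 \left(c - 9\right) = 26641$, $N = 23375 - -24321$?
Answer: $\frac{\sqrt{25563774146170}}{23151} \approx 218.4$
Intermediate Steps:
$N = 47696$ ($N = 23375 + 24321 = 47696$)
$c = \frac{26722}{9}$ ($c = 9 + \frac{1}{9} \cdot 26641 = 9 + \frac{26641}{9} = \frac{26722}{9} \approx 2969.1$)
$\sqrt{\frac{c}{7717} + N} = \sqrt{\frac{26722}{9 \cdot 7717} + 47696} = \sqrt{\frac{26722}{9} \cdot \frac{1}{7717} + 47696} = \sqrt{\frac{26722}{69453} + 47696} = \sqrt{\frac{3312657010}{69453}} = \frac{\sqrt{25563774146170}}{23151}$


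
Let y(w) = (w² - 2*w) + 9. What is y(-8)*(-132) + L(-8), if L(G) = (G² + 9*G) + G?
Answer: -11764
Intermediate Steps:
L(G) = G² + 10*G
y(w) = 9 + w² - 2*w
y(-8)*(-132) + L(-8) = (9 + (-8)² - 2*(-8))*(-132) - 8*(10 - 8) = (9 + 64 + 16)*(-132) - 8*2 = 89*(-132) - 16 = -11748 - 16 = -11764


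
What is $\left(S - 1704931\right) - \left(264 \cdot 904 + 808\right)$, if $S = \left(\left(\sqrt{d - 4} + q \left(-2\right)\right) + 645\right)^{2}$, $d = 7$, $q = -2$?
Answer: $-1523191 + 1298 \sqrt{3} \approx -1.5209 \cdot 10^{6}$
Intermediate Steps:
$S = \left(649 + \sqrt{3}\right)^{2}$ ($S = \left(\left(\sqrt{7 - 4} - -4\right) + 645\right)^{2} = \left(\left(\sqrt{3} + 4\right) + 645\right)^{2} = \left(\left(4 + \sqrt{3}\right) + 645\right)^{2} = \left(649 + \sqrt{3}\right)^{2} \approx 4.2345 \cdot 10^{5}$)
$\left(S - 1704931\right) - \left(264 \cdot 904 + 808\right) = \left(\left(649 + \sqrt{3}\right)^{2} - 1704931\right) - \left(264 \cdot 904 + 808\right) = \left(-1704931 + \left(649 + \sqrt{3}\right)^{2}\right) - \left(238656 + 808\right) = \left(-1704931 + \left(649 + \sqrt{3}\right)^{2}\right) - 239464 = -1944395 + \left(649 + \sqrt{3}\right)^{2}$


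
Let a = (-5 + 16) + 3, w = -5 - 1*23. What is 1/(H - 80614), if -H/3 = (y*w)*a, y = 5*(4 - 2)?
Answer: -1/68854 ≈ -1.4523e-5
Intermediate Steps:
w = -28 (w = -5 - 23 = -28)
y = 10 (y = 5*2 = 10)
a = 14 (a = 11 + 3 = 14)
H = 11760 (H = -3*10*(-28)*14 = -(-840)*14 = -3*(-3920) = 11760)
1/(H - 80614) = 1/(11760 - 80614) = 1/(-68854) = -1/68854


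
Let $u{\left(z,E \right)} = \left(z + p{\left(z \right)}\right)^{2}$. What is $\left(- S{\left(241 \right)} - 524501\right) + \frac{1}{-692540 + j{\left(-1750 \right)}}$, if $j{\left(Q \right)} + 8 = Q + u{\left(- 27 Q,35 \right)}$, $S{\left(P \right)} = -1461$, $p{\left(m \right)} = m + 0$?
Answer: $- \frac{4670514814374079}{8929555702} \approx -5.2304 \cdot 10^{5}$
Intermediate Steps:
$p{\left(m \right)} = m$
$u{\left(z,E \right)} = 4 z^{2}$ ($u{\left(z,E \right)} = \left(z + z\right)^{2} = \left(2 z\right)^{2} = 4 z^{2}$)
$j{\left(Q \right)} = -8 + Q + 2916 Q^{2}$ ($j{\left(Q \right)} = -8 + \left(Q + 4 \left(- 27 Q\right)^{2}\right) = -8 + \left(Q + 4 \cdot 729 Q^{2}\right) = -8 + \left(Q + 2916 Q^{2}\right) = -8 + Q + 2916 Q^{2}$)
$\left(- S{\left(241 \right)} - 524501\right) + \frac{1}{-692540 + j{\left(-1750 \right)}} = \left(\left(-1\right) \left(-1461\right) - 524501\right) + \frac{1}{-692540 - \left(1758 - 8930250000\right)} = \left(1461 - 524501\right) + \frac{1}{-692540 - -8930248242} = -523040 + \frac{1}{-692540 - -8930248242} = -523040 + \frac{1}{-692540 + 8930248242} = -523040 + \frac{1}{8929555702} = - \frac{4670514814374079}{8929555702}$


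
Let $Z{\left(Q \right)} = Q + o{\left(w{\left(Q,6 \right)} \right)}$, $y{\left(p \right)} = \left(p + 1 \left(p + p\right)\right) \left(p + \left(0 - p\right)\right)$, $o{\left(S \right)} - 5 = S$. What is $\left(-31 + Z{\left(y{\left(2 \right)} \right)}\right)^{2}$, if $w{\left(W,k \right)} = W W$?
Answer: $676$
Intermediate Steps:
$w{\left(W,k \right)} = W^{2}$
$o{\left(S \right)} = 5 + S$
$y{\left(p \right)} = 0$ ($y{\left(p \right)} = \left(p + 1 \cdot 2 p\right) \left(p - p\right) = \left(p + 2 p\right) 0 = 3 p 0 = 0$)
$Z{\left(Q \right)} = 5 + Q + Q^{2}$ ($Z{\left(Q \right)} = Q + \left(5 + Q^{2}\right) = 5 + Q + Q^{2}$)
$\left(-31 + Z{\left(y{\left(2 \right)} \right)}\right)^{2} = \left(-31 + \left(5 + 0 + 0^{2}\right)\right)^{2} = \left(-31 + \left(5 + 0 + 0\right)\right)^{2} = \left(-31 + 5\right)^{2} = \left(-26\right)^{2} = 676$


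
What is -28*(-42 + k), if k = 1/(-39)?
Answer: 45892/39 ≈ 1176.7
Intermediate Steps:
k = -1/39 ≈ -0.025641
-28*(-42 + k) = -28*(-42 - 1/39) = -28*(-1639/39) = 45892/39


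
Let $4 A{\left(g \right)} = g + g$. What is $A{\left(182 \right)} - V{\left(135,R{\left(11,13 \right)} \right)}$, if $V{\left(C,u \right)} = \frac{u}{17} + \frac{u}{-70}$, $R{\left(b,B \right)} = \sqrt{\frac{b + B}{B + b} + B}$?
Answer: $91 - \frac{53 \sqrt{14}}{1190} \approx 90.833$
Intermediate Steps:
$R{\left(b,B \right)} = \sqrt{1 + B}$ ($R{\left(b,B \right)} = \sqrt{\frac{B + b}{B + b} + B} = \sqrt{1 + B}$)
$V{\left(C,u \right)} = \frac{53 u}{1190}$ ($V{\left(C,u \right)} = u \frac{1}{17} + u \left(- \frac{1}{70}\right) = \frac{u}{17} - \frac{u}{70} = \frac{53 u}{1190}$)
$A{\left(g \right)} = \frac{g}{2}$ ($A{\left(g \right)} = \frac{g + g}{4} = \frac{2 g}{4} = \frac{g}{2}$)
$A{\left(182 \right)} - V{\left(135,R{\left(11,13 \right)} \right)} = \frac{1}{2} \cdot 182 - \frac{53 \sqrt{\frac{13 + 11 + 13 \left(13 + 11\right)}{13 + 11}}}{1190} = 91 - \frac{53 \sqrt{\frac{13 + 11 + 13 \cdot 24}{24}}}{1190} = 91 - \frac{53 \sqrt{\frac{13 + 11 + 312}{24}}}{1190} = 91 - \frac{53 \sqrt{\frac{1}{24} \cdot 336}}{1190} = 91 - \frac{53 \sqrt{14}}{1190}$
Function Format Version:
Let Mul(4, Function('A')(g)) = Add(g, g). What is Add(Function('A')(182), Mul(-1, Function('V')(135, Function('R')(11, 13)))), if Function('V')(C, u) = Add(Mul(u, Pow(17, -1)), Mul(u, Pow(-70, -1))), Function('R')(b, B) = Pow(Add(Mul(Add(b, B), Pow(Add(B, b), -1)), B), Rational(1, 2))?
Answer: Add(91, Mul(Rational(-53, 1190), Pow(14, Rational(1, 2)))) ≈ 90.833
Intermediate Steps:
Function('R')(b, B) = Pow(Add(1, B), Rational(1, 2)) (Function('R')(b, B) = Pow(Add(Mul(Add(B, b), Pow(Add(B, b), -1)), B), Rational(1, 2)) = Pow(Add(1, B), Rational(1, 2)))
Function('V')(C, u) = Mul(Rational(53, 1190), u) (Function('V')(C, u) = Add(Mul(u, Rational(1, 17)), Mul(u, Rational(-1, 70))) = Add(Mul(Rational(1, 17), u), Mul(Rational(-1, 70), u)) = Mul(Rational(53, 1190), u))
Function('A')(g) = Mul(Rational(1, 2), g) (Function('A')(g) = Mul(Rational(1, 4), Add(g, g)) = Mul(Rational(1, 4), Mul(2, g)) = Mul(Rational(1, 2), g))
Add(Function('A')(182), Mul(-1, Function('V')(135, Function('R')(11, 13)))) = Add(Mul(Rational(1, 2), 182), Mul(-1, Mul(Rational(53, 1190), Pow(Mul(Pow(Add(13, 11), -1), Add(13, 11, Mul(13, Add(13, 11)))), Rational(1, 2))))) = Add(91, Mul(-1, Mul(Rational(53, 1190), Pow(Mul(Pow(24, -1), Add(13, 11, Mul(13, 24))), Rational(1, 2))))) = Add(91, Mul(-1, Mul(Rational(53, 1190), Pow(Mul(Rational(1, 24), Add(13, 11, 312)), Rational(1, 2))))) = Add(91, Mul(-1, Mul(Rational(53, 1190), Pow(Mul(Rational(1, 24), 336), Rational(1, 2))))) = Add(91, Mul(-1, Mul(Rational(53, 1190), Pow(14, Rational(1, 2))))) = Add(91, Mul(Rational(-53, 1190), Pow(14, Rational(1, 2))))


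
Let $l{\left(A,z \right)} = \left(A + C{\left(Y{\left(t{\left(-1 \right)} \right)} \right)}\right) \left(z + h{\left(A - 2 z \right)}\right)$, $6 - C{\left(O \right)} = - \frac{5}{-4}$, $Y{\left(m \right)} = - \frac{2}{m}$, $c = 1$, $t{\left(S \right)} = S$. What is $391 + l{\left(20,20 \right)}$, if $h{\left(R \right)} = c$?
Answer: $\frac{3643}{4} \approx 910.75$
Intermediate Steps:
$h{\left(R \right)} = 1$
$C{\left(O \right)} = \frac{19}{4}$ ($C{\left(O \right)} = 6 - - \frac{5}{-4} = 6 - \left(-5\right) \left(- \frac{1}{4}\right) = 6 - \frac{5}{4} = \frac{19}{4}$)
$l{\left(A,z \right)} = \left(1 + z\right) \left(\frac{19}{4} + A\right)$ ($l{\left(A,z \right)} = \left(A + \frac{19}{4}\right) \left(z + 1\right) = \left(\frac{19}{4} + A\right) \left(1 + z\right) = \left(1 + z\right) \left(\frac{19}{4} + A\right)$)
$391 + l{\left(20,20 \right)} = 391 + \left(\frac{19}{4} + 20 + \frac{19}{4} \cdot 20 + 20 \cdot 20\right) = 391 + \left(\frac{19}{4} + 20 + 95 + 400\right) = 391 + \frac{2079}{4} = \frac{3643}{4}$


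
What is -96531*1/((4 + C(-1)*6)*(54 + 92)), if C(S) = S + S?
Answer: 96531/1168 ≈ 82.646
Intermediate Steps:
C(S) = 2*S
-96531*1/((4 + C(-1)*6)*(54 + 92)) = -96531*1/((4 + (2*(-1))*6)*(54 + 92)) = -96531*1/(146*(4 - 2*6)) = -96531*1/(146*(4 - 12)) = -96531/((-8*146)) = -96531/(-1168) = -96531*(-1/1168) = 96531/1168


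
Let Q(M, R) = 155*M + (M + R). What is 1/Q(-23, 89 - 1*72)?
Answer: -1/3571 ≈ -0.00028003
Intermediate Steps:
Q(M, R) = R + 156*M
1/Q(-23, 89 - 1*72) = 1/((89 - 1*72) + 156*(-23)) = 1/((89 - 72) - 3588) = 1/(17 - 3588) = 1/(-3571) = -1/3571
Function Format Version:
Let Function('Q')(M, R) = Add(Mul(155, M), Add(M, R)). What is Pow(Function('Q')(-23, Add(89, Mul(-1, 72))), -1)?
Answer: Rational(-1, 3571) ≈ -0.00028003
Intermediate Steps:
Function('Q')(M, R) = Add(R, Mul(156, M))
Pow(Function('Q')(-23, Add(89, Mul(-1, 72))), -1) = Pow(Add(Add(89, Mul(-1, 72)), Mul(156, -23)), -1) = Pow(Add(Add(89, -72), -3588), -1) = Pow(Add(17, -3588), -1) = Pow(-3571, -1) = Rational(-1, 3571)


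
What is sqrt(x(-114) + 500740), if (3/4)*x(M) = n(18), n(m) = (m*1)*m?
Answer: 14*sqrt(2557) ≈ 707.93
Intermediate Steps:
n(m) = m**2 (n(m) = m*m = m**2)
x(M) = 432 (x(M) = (4/3)*18**2 = (4/3)*324 = 432)
sqrt(x(-114) + 500740) = sqrt(432 + 500740) = sqrt(501172) = 14*sqrt(2557)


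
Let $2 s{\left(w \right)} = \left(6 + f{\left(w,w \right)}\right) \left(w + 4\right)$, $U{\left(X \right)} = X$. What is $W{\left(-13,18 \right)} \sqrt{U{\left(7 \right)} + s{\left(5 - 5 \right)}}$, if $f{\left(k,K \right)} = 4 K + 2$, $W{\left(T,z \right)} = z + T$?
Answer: $5 \sqrt{23} \approx 23.979$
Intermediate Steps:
$W{\left(T,z \right)} = T + z$
$f{\left(k,K \right)} = 2 + 4 K$
$s{\left(w \right)} = \frac{\left(4 + w\right) \left(8 + 4 w\right)}{2}$ ($s{\left(w \right)} = \frac{\left(6 + \left(2 + 4 w\right)\right) \left(w + 4\right)}{2} = \frac{\left(8 + 4 w\right) \left(4 + w\right)}{2} = \frac{\left(4 + w\right) \left(8 + 4 w\right)}{2}$)
$W{\left(-13,18 \right)} \sqrt{U{\left(7 \right)} + s{\left(5 - 5 \right)}} = \left(-13 + 18\right) \sqrt{7 + \left(16 + 2 \left(5 - 5\right)^{2} + 12 \left(5 - 5\right)\right)} = 5 \sqrt{7 + \left(16 + 2 \cdot 0^{2} + 12 \cdot 0\right)} = 5 \sqrt{7 + \left(16 + 2 \cdot 0 + 0\right)} = 5 \sqrt{7 + \left(16 + 0 + 0\right)} = 5 \sqrt{7 + 16} = 5 \sqrt{23}$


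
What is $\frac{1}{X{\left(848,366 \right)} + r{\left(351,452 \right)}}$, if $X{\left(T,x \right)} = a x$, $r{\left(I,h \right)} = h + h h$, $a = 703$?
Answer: $\frac{1}{462054} \approx 2.1642 \cdot 10^{-6}$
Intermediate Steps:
$r{\left(I,h \right)} = h + h^{2}$
$X{\left(T,x \right)} = 703 x$
$\frac{1}{X{\left(848,366 \right)} + r{\left(351,452 \right)}} = \frac{1}{703 \cdot 366 + 452 \left(1 + 452\right)} = \frac{1}{257298 + 452 \cdot 453} = \frac{1}{257298 + 204756} = \frac{1}{462054}$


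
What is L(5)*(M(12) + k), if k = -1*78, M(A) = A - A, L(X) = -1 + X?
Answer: -312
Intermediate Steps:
M(A) = 0
k = -78
L(5)*(M(12) + k) = (-1 + 5)*(0 - 78) = 4*(-78) = -312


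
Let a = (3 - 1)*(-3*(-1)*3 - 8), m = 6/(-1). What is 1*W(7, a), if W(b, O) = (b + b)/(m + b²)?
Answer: 14/43 ≈ 0.32558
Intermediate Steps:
m = -6 (m = 6*(-1) = -6)
a = 2 (a = 2*(3*3 - 8) = 2*(9 - 8) = 2*1 = 2)
W(b, O) = 2*b/(-6 + b²) (W(b, O) = (b + b)/(-6 + b²) = (2*b)/(-6 + b²) = 2*b/(-6 + b²))
1*W(7, a) = 1*(2*7/(-6 + 7²)) = 1*(2*7/(-6 + 49)) = 1*(2*7/43) = 1*(2*7*(1/43)) = 1*(14/43) = 14/43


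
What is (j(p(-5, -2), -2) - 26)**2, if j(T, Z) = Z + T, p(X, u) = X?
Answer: 1089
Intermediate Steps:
j(T, Z) = T + Z
(j(p(-5, -2), -2) - 26)**2 = ((-5 - 2) - 26)**2 = (-7 - 26)**2 = (-33)**2 = 1089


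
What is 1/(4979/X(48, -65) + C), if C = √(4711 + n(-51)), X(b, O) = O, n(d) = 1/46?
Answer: -88090/1330019 - 25*√9968522/1330019 ≈ -0.12558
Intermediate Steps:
n(d) = 1/46
C = √9968522/46 (C = √(4711 + 1/46) = √(216707/46) = √9968522/46 ≈ 68.637)
1/(4979/X(48, -65) + C) = 1/(4979/(-65) + √9968522/46) = 1/(4979*(-1/65) + √9968522/46) = 1/(-383/5 + √9968522/46)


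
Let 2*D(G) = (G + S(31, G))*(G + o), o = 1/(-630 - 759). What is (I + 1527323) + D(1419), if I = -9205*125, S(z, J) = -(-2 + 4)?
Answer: 1919679937/1389 ≈ 1.3821e+6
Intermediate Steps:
S(z, J) = -2 (S(z, J) = -1*2 = -2)
I = -1150625
o = -1/1389 (o = 1/(-1389) = -1/1389 ≈ -0.00071994)
D(G) = (-2 + G)*(-1/1389 + G)/2 (D(G) = ((G - 2)*(G - 1/1389))/2 = ((-2 + G)*(-1/1389 + G))/2 = (-2 + G)*(-1/1389 + G)/2)
(I + 1527323) + D(1419) = (-1150625 + 1527323) + (1/1389 + (½)*1419² - 2779/2778*1419) = 376698 + (1/1389 + (½)*2013561 - 1314467/926) = 376698 + (1/1389 + 2013561/2 - 1314467/926) = 376698 + 1396446415/1389 = 1919679937/1389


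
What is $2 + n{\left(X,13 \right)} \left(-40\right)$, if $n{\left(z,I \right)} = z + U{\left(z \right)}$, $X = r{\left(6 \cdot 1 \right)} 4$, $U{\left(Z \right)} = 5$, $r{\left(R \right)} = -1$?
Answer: $-38$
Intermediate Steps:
$X = -4$ ($X = \left(-1\right) 4 = -4$)
$n{\left(z,I \right)} = 5 + z$ ($n{\left(z,I \right)} = z + 5 = 5 + z$)
$2 + n{\left(X,13 \right)} \left(-40\right) = 2 + \left(5 - 4\right) \left(-40\right) = 2 + 1 \left(-40\right) = 2 - 40 = -38$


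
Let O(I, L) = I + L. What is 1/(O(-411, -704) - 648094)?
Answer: -1/649209 ≈ -1.5403e-6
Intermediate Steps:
1/(O(-411, -704) - 648094) = 1/((-411 - 704) - 648094) = 1/(-1115 - 648094) = 1/(-649209) = -1/649209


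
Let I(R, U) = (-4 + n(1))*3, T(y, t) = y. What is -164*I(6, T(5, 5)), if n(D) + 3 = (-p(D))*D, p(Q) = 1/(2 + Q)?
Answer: 3608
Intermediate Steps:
n(D) = -3 - D/(2 + D) (n(D) = -3 + (-1/(2 + D))*D = -3 - D/(2 + D))
I(R, U) = -22 (I(R, U) = (-4 + 2*(-3 - 2*1)/(2 + 1))*3 = (-4 + 2*(-3 - 2)/3)*3 = (-4 + 2*(⅓)*(-5))*3 = (-4 - 10/3)*3 = -22/3*3 = -22)
-164*I(6, T(5, 5)) = -164*(-22) = 3608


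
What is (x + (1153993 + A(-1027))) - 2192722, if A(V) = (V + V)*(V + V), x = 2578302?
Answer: 5758489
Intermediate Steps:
A(V) = 4*V**2 (A(V) = (2*V)*(2*V) = 4*V**2)
(x + (1153993 + A(-1027))) - 2192722 = (2578302 + (1153993 + 4*(-1027)**2)) - 2192722 = (2578302 + (1153993 + 4*1054729)) - 2192722 = (2578302 + (1153993 + 4218916)) - 2192722 = (2578302 + 5372909) - 2192722 = 7951211 - 2192722 = 5758489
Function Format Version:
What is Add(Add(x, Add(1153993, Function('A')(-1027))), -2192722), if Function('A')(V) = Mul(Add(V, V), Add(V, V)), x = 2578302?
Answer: 5758489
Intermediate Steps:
Function('A')(V) = Mul(4, Pow(V, 2)) (Function('A')(V) = Mul(Mul(2, V), Mul(2, V)) = Mul(4, Pow(V, 2)))
Add(Add(x, Add(1153993, Function('A')(-1027))), -2192722) = Add(Add(2578302, Add(1153993, Mul(4, Pow(-1027, 2)))), -2192722) = Add(Add(2578302, Add(1153993, Mul(4, 1054729))), -2192722) = Add(Add(2578302, Add(1153993, 4218916)), -2192722) = Add(Add(2578302, 5372909), -2192722) = Add(7951211, -2192722) = 5758489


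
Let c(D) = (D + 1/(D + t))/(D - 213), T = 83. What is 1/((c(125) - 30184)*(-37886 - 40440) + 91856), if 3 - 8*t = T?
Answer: 1265/2990959809422 ≈ 4.2294e-10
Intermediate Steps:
t = -10 (t = 3/8 - 1/8*83 = 3/8 - 83/8 = -10)
c(D) = (D + 1/(-10 + D))/(-213 + D) (c(D) = (D + 1/(D - 10))/(D - 213) = (D + 1/(-10 + D))/(-213 + D))
1/((c(125) - 30184)*(-37886 - 40440) + 91856) = 1/(((1 + 125**2 - 10*125)/(2130 + 125**2 - 223*125) - 30184)*(-37886 - 40440) + 91856) = 1/(((1 + 15625 - 1250)/(2130 + 15625 - 27875) - 30184)*(-78326) + 91856) = 1/((14376/(-10120) - 30184)*(-78326) + 91856) = 1/((-1/10120*14376 - 30184)*(-78326) + 91856) = 1/((-1797/1265 - 30184)*(-78326) + 91856) = 1/(-38184557/1265*(-78326) + 91856) = 1/(2990843611582/1265 + 91856) = 1/(2990959809422/1265) = 1265/2990959809422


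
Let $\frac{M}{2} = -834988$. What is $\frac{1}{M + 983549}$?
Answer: $- \frac{1}{686427} \approx -1.4568 \cdot 10^{-6}$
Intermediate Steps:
$M = -1669976$ ($M = 2 \left(-834988\right) = -1669976$)
$\frac{1}{M + 983549} = \frac{1}{-1669976 + 983549} = \frac{1}{-686427} = - \frac{1}{686427}$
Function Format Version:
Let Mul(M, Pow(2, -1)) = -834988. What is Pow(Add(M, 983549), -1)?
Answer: Rational(-1, 686427) ≈ -1.4568e-6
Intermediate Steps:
M = -1669976 (M = Mul(2, -834988) = -1669976)
Pow(Add(M, 983549), -1) = Pow(Add(-1669976, 983549), -1) = Pow(-686427, -1) = Rational(-1, 686427)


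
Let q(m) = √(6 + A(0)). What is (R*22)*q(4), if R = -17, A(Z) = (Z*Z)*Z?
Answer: -374*√6 ≈ -916.11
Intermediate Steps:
A(Z) = Z³ (A(Z) = Z²*Z = Z³)
q(m) = √6 (q(m) = √(6 + 0³) = √(6 + 0) = √6)
(R*22)*q(4) = (-17*22)*√6 = -374*√6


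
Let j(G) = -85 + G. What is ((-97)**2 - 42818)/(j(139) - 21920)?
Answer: 33409/21866 ≈ 1.5279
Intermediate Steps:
((-97)**2 - 42818)/(j(139) - 21920) = ((-97)**2 - 42818)/((-85 + 139) - 21920) = (9409 - 42818)/(54 - 21920) = -33409/(-21866) = -33409*(-1/21866) = 33409/21866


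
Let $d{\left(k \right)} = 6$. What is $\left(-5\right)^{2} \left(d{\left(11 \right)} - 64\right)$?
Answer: $-1450$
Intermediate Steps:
$\left(-5\right)^{2} \left(d{\left(11 \right)} - 64\right) = \left(-5\right)^{2} \left(6 - 64\right) = 25 \left(-58\right) = -1450$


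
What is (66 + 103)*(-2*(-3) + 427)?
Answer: 73177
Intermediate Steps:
(66 + 103)*(-2*(-3) + 427) = 169*(6 + 427) = 169*433 = 73177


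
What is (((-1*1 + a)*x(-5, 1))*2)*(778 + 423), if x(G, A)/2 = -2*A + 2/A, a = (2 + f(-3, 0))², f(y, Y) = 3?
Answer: 0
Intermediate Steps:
a = 25 (a = (2 + 3)² = 5² = 25)
x(G, A) = -4*A + 4/A (x(G, A) = 2*(-2*A + 2/A) = -4*A + 4/A)
(((-1*1 + a)*x(-5, 1))*2)*(778 + 423) = (((-1*1 + 25)*(-4*1 + 4/1))*2)*(778 + 423) = (((-1 + 25)*(-4 + 4*1))*2)*1201 = ((24*(-4 + 4))*2)*1201 = ((24*0)*2)*1201 = (0*2)*1201 = 0*1201 = 0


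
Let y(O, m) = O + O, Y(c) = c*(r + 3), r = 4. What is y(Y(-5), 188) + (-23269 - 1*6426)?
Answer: -29765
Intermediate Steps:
Y(c) = 7*c (Y(c) = c*(4 + 3) = c*7 = 7*c)
y(O, m) = 2*O
y(Y(-5), 188) + (-23269 - 1*6426) = 2*(7*(-5)) + (-23269 - 1*6426) = 2*(-35) + (-23269 - 6426) = -70 - 29695 = -29765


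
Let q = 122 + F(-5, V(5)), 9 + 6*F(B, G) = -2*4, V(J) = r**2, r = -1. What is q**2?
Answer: 511225/36 ≈ 14201.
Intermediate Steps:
V(J) = 1 (V(J) = (-1)**2 = 1)
F(B, G) = -17/6 (F(B, G) = -3/2 + (-2*4)/6 = -3/2 + (1/6)*(-8) = -3/2 - 4/3 = -17/6)
q = 715/6 (q = 122 - 17/6 = 715/6 ≈ 119.17)
q**2 = (715/6)**2 = 511225/36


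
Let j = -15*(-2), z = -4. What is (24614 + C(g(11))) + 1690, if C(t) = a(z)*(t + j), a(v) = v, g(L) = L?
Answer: 26140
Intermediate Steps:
j = 30
C(t) = -120 - 4*t (C(t) = -4*(t + 30) = -4*(30 + t) = -120 - 4*t)
(24614 + C(g(11))) + 1690 = (24614 + (-120 - 4*11)) + 1690 = (24614 + (-120 - 44)) + 1690 = (24614 - 164) + 1690 = 24450 + 1690 = 26140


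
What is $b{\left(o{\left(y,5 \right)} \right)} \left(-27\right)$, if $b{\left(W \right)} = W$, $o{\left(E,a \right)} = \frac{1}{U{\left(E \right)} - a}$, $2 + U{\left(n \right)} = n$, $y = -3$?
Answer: $\frac{27}{10} \approx 2.7$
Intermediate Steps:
$U{\left(n \right)} = -2 + n$
$o{\left(E,a \right)} = \frac{1}{-2 + E - a}$ ($o{\left(E,a \right)} = \frac{1}{\left(-2 + E\right) - a} = \frac{1}{-2 + E - a}$)
$b{\left(o{\left(y,5 \right)} \right)} \left(-27\right) = - \frac{1}{2 + 5 - -3} \left(-27\right) = - \frac{1}{2 + 5 + 3} \left(-27\right) = - \frac{1}{10} \left(-27\right) = \left(-1\right) \frac{1}{10} \left(-27\right) = \left(- \frac{1}{10}\right) \left(-27\right) = \frac{27}{10}$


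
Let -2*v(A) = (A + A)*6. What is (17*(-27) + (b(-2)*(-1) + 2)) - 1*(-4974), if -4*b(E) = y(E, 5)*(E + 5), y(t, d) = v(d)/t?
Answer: 18113/4 ≈ 4528.3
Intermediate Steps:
v(A) = -6*A (v(A) = -(A + A)*6/2 = -2*A*6/2 = -6*A)
y(t, d) = -6*d/t (y(t, d) = (-6*d)/t = -6*d/t)
b(E) = 15*(5 + E)/(2*E) (b(E) = -(-6*5/E)*(E + 5)/4 = -(-30/E)*(5 + E)/4 = -(-15)*(5 + E)/(2*E) = 15*(5 + E)/(2*E))
(17*(-27) + (b(-2)*(-1) + 2)) - 1*(-4974) = (17*(-27) + (((15/2)*(5 - 2)/(-2))*(-1) + 2)) - 1*(-4974) = (-459 + (((15/2)*(-½)*3)*(-1) + 2)) + 4974 = (-459 + (-45/4*(-1) + 2)) + 4974 = (-459 + (45/4 + 2)) + 4974 = (-459 + 53/4) + 4974 = -1783/4 + 4974 = 18113/4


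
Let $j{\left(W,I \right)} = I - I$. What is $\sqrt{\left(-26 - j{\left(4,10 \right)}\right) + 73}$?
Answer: $\sqrt{47} \approx 6.8557$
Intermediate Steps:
$j{\left(W,I \right)} = 0$
$\sqrt{\left(-26 - j{\left(4,10 \right)}\right) + 73} = \sqrt{\left(-26 - 0\right) + 73} = \sqrt{\left(-26 + 0\right) + 73} = \sqrt{-26 + 73} = \sqrt{47}$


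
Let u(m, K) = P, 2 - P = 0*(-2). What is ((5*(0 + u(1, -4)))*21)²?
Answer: 44100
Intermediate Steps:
P = 2 (P = 2 - 0*(-2) = 2 - 1*0 = 2 + 0 = 2)
u(m, K) = 2
((5*(0 + u(1, -4)))*21)² = ((5*(0 + 2))*21)² = ((5*2)*21)² = (10*21)² = 210² = 44100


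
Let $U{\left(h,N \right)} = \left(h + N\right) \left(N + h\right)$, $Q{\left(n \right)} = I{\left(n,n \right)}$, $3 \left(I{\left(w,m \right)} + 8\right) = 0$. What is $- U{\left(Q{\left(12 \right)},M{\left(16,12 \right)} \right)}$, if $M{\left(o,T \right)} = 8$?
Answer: $0$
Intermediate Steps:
$I{\left(w,m \right)} = -8$ ($I{\left(w,m \right)} = -8 + \frac{1}{3} \cdot 0 = -8 + 0 = -8$)
$Q{\left(n \right)} = -8$
$U{\left(h,N \right)} = \left(N + h\right)^{2}$ ($U{\left(h,N \right)} = \left(N + h\right) \left(N + h\right) = \left(N + h\right)^{2}$)
$- U{\left(Q{\left(12 \right)},M{\left(16,12 \right)} \right)} = - \left(8 - 8\right)^{2} = - 0^{2} = \left(-1\right) 0 = 0$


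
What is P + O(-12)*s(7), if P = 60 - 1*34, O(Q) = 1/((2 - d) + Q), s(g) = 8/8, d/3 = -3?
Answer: 25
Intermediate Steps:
d = -9 (d = 3*(-3) = -9)
s(g) = 1 (s(g) = 8*(⅛) = 1)
O(Q) = 1/(11 + Q) (O(Q) = 1/((2 - 1*(-9)) + Q) = 1/((2 + 9) + Q) = 1/(11 + Q))
P = 26 (P = 60 - 34 = 26)
P + O(-12)*s(7) = 26 + 1/(11 - 12) = 26 + 1/(-1) = 26 - 1*1 = 26 - 1 = 25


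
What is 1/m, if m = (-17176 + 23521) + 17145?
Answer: 1/23490 ≈ 4.2571e-5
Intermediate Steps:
m = 23490 (m = 6345 + 17145 = 23490)
1/m = 1/23490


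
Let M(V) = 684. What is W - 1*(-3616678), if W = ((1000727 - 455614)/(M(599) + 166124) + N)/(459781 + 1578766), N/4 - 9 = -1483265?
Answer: 6058303986988283/1675103192 ≈ 3.6167e+6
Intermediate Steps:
N = -5933024 (N = 36 + 4*(-1483265) = 36 - 5933060 = -5933024)
W = -4875247893/1675103192 (W = ((1000727 - 455614)/(684 + 166124) - 5933024)/(459781 + 1578766) = (545113/166808 - 5933024)/2038547 = (545113*(1/166808) - 5933024)*(1/2038547) = (18797/5752 - 5933024)*(1/2038547) = -34126735251/5752*1/2038547 = -4875247893/1675103192 ≈ -2.9104)
W - 1*(-3616678) = -4875247893/1675103192 - 1*(-3616678) = -4875247893/1675103192 + 3616678 = 6058303986988283/1675103192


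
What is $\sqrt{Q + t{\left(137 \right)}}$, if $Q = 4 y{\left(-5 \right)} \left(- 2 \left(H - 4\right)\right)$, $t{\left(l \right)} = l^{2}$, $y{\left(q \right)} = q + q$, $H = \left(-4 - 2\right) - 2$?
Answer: $\sqrt{17809} \approx 133.45$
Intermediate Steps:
$H = -8$ ($H = -6 - 2 = -8$)
$y{\left(q \right)} = 2 q$
$Q = -960$ ($Q = 4 \cdot 2 \left(-5\right) \left(- 2 \left(-8 - 4\right)\right) = 4 \left(-10\right) \left(\left(-2\right) \left(-12\right)\right) = \left(-40\right) 24 = -960$)
$\sqrt{Q + t{\left(137 \right)}} = \sqrt{-960 + 137^{2}} = \sqrt{-960 + 18769} = \sqrt{17809}$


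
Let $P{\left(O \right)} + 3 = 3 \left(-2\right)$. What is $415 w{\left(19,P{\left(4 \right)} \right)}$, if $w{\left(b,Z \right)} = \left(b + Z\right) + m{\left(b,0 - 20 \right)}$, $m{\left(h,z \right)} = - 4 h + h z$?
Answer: $-185090$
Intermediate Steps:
$P{\left(O \right)} = -9$ ($P{\left(O \right)} = -3 + 3 \left(-2\right) = -3 - 6 = -9$)
$w{\left(b,Z \right)} = Z - 23 b$ ($w{\left(b,Z \right)} = \left(b + Z\right) + b \left(-4 + \left(0 - 20\right)\right) = \left(Z + b\right) + b \left(-4 + \left(0 - 20\right)\right) = \left(Z + b\right) + b \left(-4 - 20\right) = \left(Z + b\right) + b \left(-24\right) = \left(Z + b\right) - 24 b = Z - 23 b$)
$415 w{\left(19,P{\left(4 \right)} \right)} = 415 \left(-9 - 437\right) = 415 \left(-446\right) = -185090$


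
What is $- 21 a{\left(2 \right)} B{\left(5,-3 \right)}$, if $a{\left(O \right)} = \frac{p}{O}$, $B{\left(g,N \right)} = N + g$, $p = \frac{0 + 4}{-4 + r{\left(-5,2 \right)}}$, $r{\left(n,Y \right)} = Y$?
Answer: $42$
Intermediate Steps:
$p = -2$ ($p = \frac{0 + 4}{-4 + 2} = \frac{4}{-2} = 4 \left(- \frac{1}{2}\right) = -2$)
$a{\left(O \right)} = - \frac{2}{O}$
$- 21 a{\left(2 \right)} B{\left(5,-3 \right)} = - 21 \left(- \frac{2}{2}\right) \left(-3 + 5\right) = - 21 \left(\left(-2\right) \frac{1}{2}\right) 2 = \left(-21\right) \left(-1\right) 2 = 21 \cdot 2 = 42$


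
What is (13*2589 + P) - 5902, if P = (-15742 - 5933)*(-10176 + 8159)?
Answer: 43746230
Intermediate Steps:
P = 43718475 (P = -21675*(-2017) = 43718475)
(13*2589 + P) - 5902 = (13*2589 + 43718475) - 5902 = (33657 + 43718475) - 5902 = 43752132 - 5902 = 43746230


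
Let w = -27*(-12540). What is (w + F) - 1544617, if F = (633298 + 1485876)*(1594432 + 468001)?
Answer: 4370653184305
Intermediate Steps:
w = 338580
F = 4370654390342 (F = 2119174*2062433 = 4370654390342)
(w + F) - 1544617 = (338580 + 4370654390342) - 1544617 = 4370654728922 - 1544617 = 4370653184305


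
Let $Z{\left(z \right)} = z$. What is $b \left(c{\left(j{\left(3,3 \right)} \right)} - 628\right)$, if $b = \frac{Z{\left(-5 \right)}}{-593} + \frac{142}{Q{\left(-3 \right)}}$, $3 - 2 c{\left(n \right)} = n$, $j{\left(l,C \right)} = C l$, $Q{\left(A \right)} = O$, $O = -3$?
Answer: $\frac{53124521}{1779} \approx 29862.0$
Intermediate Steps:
$Q{\left(A \right)} = -3$
$c{\left(n \right)} = \frac{3}{2} - \frac{n}{2}$
$b = - \frac{84191}{1779}$ ($b = - \frac{5}{-593} + \frac{142}{-3} = \left(-5\right) \left(- \frac{1}{593}\right) + 142 \left(- \frac{1}{3}\right) = \frac{5}{593} - \frac{142}{3} = - \frac{84191}{1779} \approx -47.325$)
$b \left(c{\left(j{\left(3,3 \right)} \right)} - 628\right) = - \frac{84191 \left(\left(\frac{3}{2} - \frac{3 \cdot 3}{2}\right) - 628\right)}{1779} = - \frac{84191 \left(\left(\frac{3}{2} - \frac{9}{2}\right) - 628\right)}{1779} = - \frac{84191 \left(-3 - 628\right)}{1779} = \left(- \frac{84191}{1779}\right) \left(-631\right) = \frac{53124521}{1779}$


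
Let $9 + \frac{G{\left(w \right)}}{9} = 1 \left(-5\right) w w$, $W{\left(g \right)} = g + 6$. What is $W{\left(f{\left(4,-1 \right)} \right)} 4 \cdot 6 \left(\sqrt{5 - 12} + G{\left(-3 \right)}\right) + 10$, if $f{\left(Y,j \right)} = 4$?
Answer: $-116630 + 240 i \sqrt{7} \approx -1.1663 \cdot 10^{5} + 634.98 i$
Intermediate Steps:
$W{\left(g \right)} = 6 + g$
$G{\left(w \right)} = -81 - 45 w^{2}$ ($G{\left(w \right)} = -81 + 9 \cdot 1 \left(-5\right) w w = -81 + 9 \left(- 5 w^{2}\right) = -81 - 45 w^{2}$)
$W{\left(f{\left(4,-1 \right)} \right)} 4 \cdot 6 \left(\sqrt{5 - 12} + G{\left(-3 \right)}\right) + 10 = \left(6 + 4\right) 4 \cdot 6 \left(\sqrt{5 - 12} - \left(81 + 45 \left(-3\right)^{2}\right)\right) + 10 = 10 \cdot 4 \cdot 6 \left(\sqrt{-7} - 486\right) + 10 = 40 \cdot 6 \left(i \sqrt{7} - 486\right) + 10 = 240 \left(i \sqrt{7} - 486\right) + 10 = 240 \left(-486 + i \sqrt{7}\right) + 10 = \left(-116640 + 240 i \sqrt{7}\right) + 10 = -116630 + 240 i \sqrt{7}$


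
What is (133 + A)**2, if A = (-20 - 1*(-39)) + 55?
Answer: 42849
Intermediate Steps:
A = 74 (A = (-20 + 39) + 55 = 19 + 55 = 74)
(133 + A)**2 = (133 + 74)**2 = 207**2 = 42849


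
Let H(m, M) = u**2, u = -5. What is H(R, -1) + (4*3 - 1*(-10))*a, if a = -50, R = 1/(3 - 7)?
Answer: -1075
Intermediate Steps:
R = -1/4 (R = 1/(-4) = -1/4 ≈ -0.25000)
H(m, M) = 25 (H(m, M) = (-5)**2 = 25)
H(R, -1) + (4*3 - 1*(-10))*a = 25 + (4*3 - 1*(-10))*(-50) = 25 + (12 + 10)*(-50) = 25 + 22*(-50) = 25 - 1100 = -1075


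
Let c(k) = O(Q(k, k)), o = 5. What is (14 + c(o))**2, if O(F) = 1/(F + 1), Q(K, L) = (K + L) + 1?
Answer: 28561/144 ≈ 198.34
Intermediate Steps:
Q(K, L) = 1 + K + L
O(F) = 1/(1 + F)
c(k) = 1/(2 + 2*k) (c(k) = 1/(1 + (1 + k + k)) = 1/(1 + (1 + 2*k)) = 1/(2 + 2*k))
(14 + c(o))**2 = (14 + 1/(2*(1 + 5)))**2 = (14 + (1/2)/6)**2 = (14 + (1/2)*(1/6))**2 = (14 + 1/12)**2 = (169/12)**2 = 28561/144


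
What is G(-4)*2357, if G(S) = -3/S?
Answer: 7071/4 ≈ 1767.8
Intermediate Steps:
G(-4)*2357 = -3/(-4)*2357 = -3*(-1/4)*2357 = (3/4)*2357 = 7071/4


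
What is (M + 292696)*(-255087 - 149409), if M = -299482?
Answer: 2744909856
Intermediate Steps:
(M + 292696)*(-255087 - 149409) = (-299482 + 292696)*(-255087 - 149409) = -6786*(-404496) = 2744909856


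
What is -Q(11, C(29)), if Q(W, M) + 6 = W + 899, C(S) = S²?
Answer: -904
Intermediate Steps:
Q(W, M) = 893 + W (Q(W, M) = -6 + (W + 899) = -6 + (899 + W) = 893 + W)
-Q(11, C(29)) = -(893 + 11) = -1*904 = -904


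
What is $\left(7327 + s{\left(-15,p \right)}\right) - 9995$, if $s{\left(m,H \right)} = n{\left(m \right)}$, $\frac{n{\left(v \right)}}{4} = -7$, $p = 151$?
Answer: $-2696$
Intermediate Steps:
$n{\left(v \right)} = -28$ ($n{\left(v \right)} = 4 \left(-7\right) = -28$)
$s{\left(m,H \right)} = -28$
$\left(7327 + s{\left(-15,p \right)}\right) - 9995 = \left(7327 - 28\right) - 9995 = 7299 - 9995 = -2696$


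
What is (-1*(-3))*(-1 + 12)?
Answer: 33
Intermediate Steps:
(-1*(-3))*(-1 + 12) = 3*11 = 33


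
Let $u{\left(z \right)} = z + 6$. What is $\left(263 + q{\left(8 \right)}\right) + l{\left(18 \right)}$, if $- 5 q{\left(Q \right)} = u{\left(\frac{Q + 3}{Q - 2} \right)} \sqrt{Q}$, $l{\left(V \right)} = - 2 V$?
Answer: $227 - \frac{47 \sqrt{2}}{15} \approx 222.57$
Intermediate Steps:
$u{\left(z \right)} = 6 + z$
$q{\left(Q \right)} = - \frac{\sqrt{Q} \left(6 + \frac{3 + Q}{-2 + Q}\right)}{5}$ ($q{\left(Q \right)} = - \frac{\left(6 + \frac{Q + 3}{Q - 2}\right) \sqrt{Q}}{5} = - \frac{\left(6 + \frac{3 + Q}{-2 + Q}\right) \sqrt{Q}}{5} = - \frac{\sqrt{Q} \left(6 + \frac{3 + Q}{-2 + Q}\right)}{5}$)
$\left(263 + q{\left(8 \right)}\right) + l{\left(18 \right)} = \left(263 + \frac{\sqrt{8} \left(9 - 56\right)}{5 \left(-2 + 8\right)}\right) - 36 = \left(263 + \frac{2 \sqrt{2} \left(9 - 56\right)}{5 \cdot 6}\right) - 36 = \left(263 + \frac{1}{5} \cdot 2 \sqrt{2} \cdot \frac{1}{6} \left(-47\right)\right) - 36 = \left(263 - \frac{47 \sqrt{2}}{15}\right) - 36 = 227 - \frac{47 \sqrt{2}}{15}$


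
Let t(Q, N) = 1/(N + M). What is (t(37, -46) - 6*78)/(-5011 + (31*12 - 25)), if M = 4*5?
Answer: 12169/121264 ≈ 0.10035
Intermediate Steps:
M = 20
t(Q, N) = 1/(20 + N) (t(Q, N) = 1/(N + 20) = 1/(20 + N))
(t(37, -46) - 6*78)/(-5011 + (31*12 - 25)) = (1/(20 - 46) - 6*78)/(-5011 + (31*12 - 25)) = (1/(-26) - 468)/(-5011 + (372 - 25)) = (-1/26 - 468)/(-5011 + 347) = -12169/26/(-4664) = -12169/26*(-1/4664) = 12169/121264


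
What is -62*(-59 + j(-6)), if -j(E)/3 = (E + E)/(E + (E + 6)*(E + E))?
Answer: 4030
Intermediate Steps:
j(E) = -6*E/(E + 2*E*(6 + E)) (j(E) = -3*(E + E)/(E + (E + 6)*(E + E)) = -3*2*E/(E + (6 + E)*(2*E)) = -3*2*E/(E + 2*E*(6 + E)) = -6*E/(E + 2*E*(6 + E)))
-62*(-59 + j(-6)) = -62*(-59 - 6/(13 + 2*(-6))) = -62*(-59 - 6/(13 - 12)) = -62*(-59 - 6/1) = -62*(-59 - 6*1) = -62*(-59 - 6) = -62*(-65) = 4030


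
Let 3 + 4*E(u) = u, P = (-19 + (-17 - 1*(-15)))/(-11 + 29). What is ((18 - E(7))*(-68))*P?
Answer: 4046/3 ≈ 1348.7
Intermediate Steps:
P = -7/6 (P = (-19 + (-17 + 15))/18 = (-19 - 2)*(1/18) = -21*1/18 = -7/6 ≈ -1.1667)
E(u) = -3/4 + u/4
((18 - E(7))*(-68))*P = ((18 - (-3/4 + (1/4)*7))*(-68))*(-7/6) = ((18 - (-3/4 + 7/4))*(-68))*(-7/6) = ((18 - 1*1)*(-68))*(-7/6) = ((18 - 1)*(-68))*(-7/6) = (17*(-68))*(-7/6) = -1156*(-7/6) = 4046/3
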